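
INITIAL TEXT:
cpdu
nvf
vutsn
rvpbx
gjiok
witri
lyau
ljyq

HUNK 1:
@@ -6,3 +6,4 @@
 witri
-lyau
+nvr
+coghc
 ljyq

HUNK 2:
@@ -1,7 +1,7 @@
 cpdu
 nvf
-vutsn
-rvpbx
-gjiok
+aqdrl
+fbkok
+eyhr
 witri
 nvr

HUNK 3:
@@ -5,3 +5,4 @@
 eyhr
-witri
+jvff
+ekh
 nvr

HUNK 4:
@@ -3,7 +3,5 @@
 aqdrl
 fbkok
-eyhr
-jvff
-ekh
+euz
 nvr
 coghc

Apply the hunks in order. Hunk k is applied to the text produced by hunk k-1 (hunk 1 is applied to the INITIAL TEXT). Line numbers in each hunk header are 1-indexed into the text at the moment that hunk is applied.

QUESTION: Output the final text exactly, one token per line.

Answer: cpdu
nvf
aqdrl
fbkok
euz
nvr
coghc
ljyq

Derivation:
Hunk 1: at line 6 remove [lyau] add [nvr,coghc] -> 9 lines: cpdu nvf vutsn rvpbx gjiok witri nvr coghc ljyq
Hunk 2: at line 1 remove [vutsn,rvpbx,gjiok] add [aqdrl,fbkok,eyhr] -> 9 lines: cpdu nvf aqdrl fbkok eyhr witri nvr coghc ljyq
Hunk 3: at line 5 remove [witri] add [jvff,ekh] -> 10 lines: cpdu nvf aqdrl fbkok eyhr jvff ekh nvr coghc ljyq
Hunk 4: at line 3 remove [eyhr,jvff,ekh] add [euz] -> 8 lines: cpdu nvf aqdrl fbkok euz nvr coghc ljyq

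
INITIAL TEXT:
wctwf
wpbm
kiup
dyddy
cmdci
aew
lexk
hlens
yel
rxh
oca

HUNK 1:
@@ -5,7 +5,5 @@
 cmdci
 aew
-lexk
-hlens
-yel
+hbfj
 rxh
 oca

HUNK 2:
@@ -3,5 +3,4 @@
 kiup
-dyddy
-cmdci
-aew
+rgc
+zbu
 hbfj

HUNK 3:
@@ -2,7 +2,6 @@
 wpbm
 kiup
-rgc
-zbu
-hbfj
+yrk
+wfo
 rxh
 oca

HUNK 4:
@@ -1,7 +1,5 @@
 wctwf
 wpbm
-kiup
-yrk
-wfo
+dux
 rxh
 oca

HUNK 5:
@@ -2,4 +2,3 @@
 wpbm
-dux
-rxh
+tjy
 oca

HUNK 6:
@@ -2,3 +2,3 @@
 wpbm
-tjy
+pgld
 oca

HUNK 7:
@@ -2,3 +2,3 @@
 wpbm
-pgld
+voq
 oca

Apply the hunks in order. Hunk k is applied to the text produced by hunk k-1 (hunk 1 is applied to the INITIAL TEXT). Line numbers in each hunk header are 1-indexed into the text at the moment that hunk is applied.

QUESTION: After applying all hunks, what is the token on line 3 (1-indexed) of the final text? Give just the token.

Hunk 1: at line 5 remove [lexk,hlens,yel] add [hbfj] -> 9 lines: wctwf wpbm kiup dyddy cmdci aew hbfj rxh oca
Hunk 2: at line 3 remove [dyddy,cmdci,aew] add [rgc,zbu] -> 8 lines: wctwf wpbm kiup rgc zbu hbfj rxh oca
Hunk 3: at line 2 remove [rgc,zbu,hbfj] add [yrk,wfo] -> 7 lines: wctwf wpbm kiup yrk wfo rxh oca
Hunk 4: at line 1 remove [kiup,yrk,wfo] add [dux] -> 5 lines: wctwf wpbm dux rxh oca
Hunk 5: at line 2 remove [dux,rxh] add [tjy] -> 4 lines: wctwf wpbm tjy oca
Hunk 6: at line 2 remove [tjy] add [pgld] -> 4 lines: wctwf wpbm pgld oca
Hunk 7: at line 2 remove [pgld] add [voq] -> 4 lines: wctwf wpbm voq oca
Final line 3: voq

Answer: voq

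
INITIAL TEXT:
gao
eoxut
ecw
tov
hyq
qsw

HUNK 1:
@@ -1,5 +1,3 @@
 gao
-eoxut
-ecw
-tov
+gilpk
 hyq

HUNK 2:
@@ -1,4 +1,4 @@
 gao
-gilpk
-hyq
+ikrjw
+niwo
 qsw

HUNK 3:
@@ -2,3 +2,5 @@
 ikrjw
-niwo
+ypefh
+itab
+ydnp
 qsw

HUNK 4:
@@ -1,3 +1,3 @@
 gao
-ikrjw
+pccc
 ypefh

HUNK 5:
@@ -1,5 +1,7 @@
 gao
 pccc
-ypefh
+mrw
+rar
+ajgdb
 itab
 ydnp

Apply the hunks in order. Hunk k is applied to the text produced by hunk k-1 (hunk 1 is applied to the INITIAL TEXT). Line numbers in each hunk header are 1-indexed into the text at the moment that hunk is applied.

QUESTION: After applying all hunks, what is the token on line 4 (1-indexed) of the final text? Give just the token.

Hunk 1: at line 1 remove [eoxut,ecw,tov] add [gilpk] -> 4 lines: gao gilpk hyq qsw
Hunk 2: at line 1 remove [gilpk,hyq] add [ikrjw,niwo] -> 4 lines: gao ikrjw niwo qsw
Hunk 3: at line 2 remove [niwo] add [ypefh,itab,ydnp] -> 6 lines: gao ikrjw ypefh itab ydnp qsw
Hunk 4: at line 1 remove [ikrjw] add [pccc] -> 6 lines: gao pccc ypefh itab ydnp qsw
Hunk 5: at line 1 remove [ypefh] add [mrw,rar,ajgdb] -> 8 lines: gao pccc mrw rar ajgdb itab ydnp qsw
Final line 4: rar

Answer: rar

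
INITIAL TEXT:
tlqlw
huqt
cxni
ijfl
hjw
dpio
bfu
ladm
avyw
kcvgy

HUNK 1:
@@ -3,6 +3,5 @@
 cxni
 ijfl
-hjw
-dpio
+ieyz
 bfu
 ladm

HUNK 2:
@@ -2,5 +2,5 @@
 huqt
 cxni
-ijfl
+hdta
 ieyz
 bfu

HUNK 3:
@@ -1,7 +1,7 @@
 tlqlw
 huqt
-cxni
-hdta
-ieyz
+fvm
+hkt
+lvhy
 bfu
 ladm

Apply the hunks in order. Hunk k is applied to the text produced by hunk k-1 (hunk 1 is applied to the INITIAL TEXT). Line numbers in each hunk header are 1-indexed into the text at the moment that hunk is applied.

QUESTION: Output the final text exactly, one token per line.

Hunk 1: at line 3 remove [hjw,dpio] add [ieyz] -> 9 lines: tlqlw huqt cxni ijfl ieyz bfu ladm avyw kcvgy
Hunk 2: at line 2 remove [ijfl] add [hdta] -> 9 lines: tlqlw huqt cxni hdta ieyz bfu ladm avyw kcvgy
Hunk 3: at line 1 remove [cxni,hdta,ieyz] add [fvm,hkt,lvhy] -> 9 lines: tlqlw huqt fvm hkt lvhy bfu ladm avyw kcvgy

Answer: tlqlw
huqt
fvm
hkt
lvhy
bfu
ladm
avyw
kcvgy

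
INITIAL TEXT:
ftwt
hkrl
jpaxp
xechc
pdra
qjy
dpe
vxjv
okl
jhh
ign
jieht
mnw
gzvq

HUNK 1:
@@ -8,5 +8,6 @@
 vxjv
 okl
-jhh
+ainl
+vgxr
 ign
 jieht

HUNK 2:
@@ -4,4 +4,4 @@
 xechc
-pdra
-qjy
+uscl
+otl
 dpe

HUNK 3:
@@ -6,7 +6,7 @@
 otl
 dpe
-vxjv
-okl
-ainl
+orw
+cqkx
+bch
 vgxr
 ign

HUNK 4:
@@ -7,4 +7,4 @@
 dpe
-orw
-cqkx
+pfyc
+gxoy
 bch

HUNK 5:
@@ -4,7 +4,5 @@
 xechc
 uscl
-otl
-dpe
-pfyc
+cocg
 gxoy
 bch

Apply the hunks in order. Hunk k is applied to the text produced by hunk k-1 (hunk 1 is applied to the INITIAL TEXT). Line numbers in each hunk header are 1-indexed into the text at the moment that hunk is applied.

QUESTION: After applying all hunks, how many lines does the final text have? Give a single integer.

Hunk 1: at line 8 remove [jhh] add [ainl,vgxr] -> 15 lines: ftwt hkrl jpaxp xechc pdra qjy dpe vxjv okl ainl vgxr ign jieht mnw gzvq
Hunk 2: at line 4 remove [pdra,qjy] add [uscl,otl] -> 15 lines: ftwt hkrl jpaxp xechc uscl otl dpe vxjv okl ainl vgxr ign jieht mnw gzvq
Hunk 3: at line 6 remove [vxjv,okl,ainl] add [orw,cqkx,bch] -> 15 lines: ftwt hkrl jpaxp xechc uscl otl dpe orw cqkx bch vgxr ign jieht mnw gzvq
Hunk 4: at line 7 remove [orw,cqkx] add [pfyc,gxoy] -> 15 lines: ftwt hkrl jpaxp xechc uscl otl dpe pfyc gxoy bch vgxr ign jieht mnw gzvq
Hunk 5: at line 4 remove [otl,dpe,pfyc] add [cocg] -> 13 lines: ftwt hkrl jpaxp xechc uscl cocg gxoy bch vgxr ign jieht mnw gzvq
Final line count: 13

Answer: 13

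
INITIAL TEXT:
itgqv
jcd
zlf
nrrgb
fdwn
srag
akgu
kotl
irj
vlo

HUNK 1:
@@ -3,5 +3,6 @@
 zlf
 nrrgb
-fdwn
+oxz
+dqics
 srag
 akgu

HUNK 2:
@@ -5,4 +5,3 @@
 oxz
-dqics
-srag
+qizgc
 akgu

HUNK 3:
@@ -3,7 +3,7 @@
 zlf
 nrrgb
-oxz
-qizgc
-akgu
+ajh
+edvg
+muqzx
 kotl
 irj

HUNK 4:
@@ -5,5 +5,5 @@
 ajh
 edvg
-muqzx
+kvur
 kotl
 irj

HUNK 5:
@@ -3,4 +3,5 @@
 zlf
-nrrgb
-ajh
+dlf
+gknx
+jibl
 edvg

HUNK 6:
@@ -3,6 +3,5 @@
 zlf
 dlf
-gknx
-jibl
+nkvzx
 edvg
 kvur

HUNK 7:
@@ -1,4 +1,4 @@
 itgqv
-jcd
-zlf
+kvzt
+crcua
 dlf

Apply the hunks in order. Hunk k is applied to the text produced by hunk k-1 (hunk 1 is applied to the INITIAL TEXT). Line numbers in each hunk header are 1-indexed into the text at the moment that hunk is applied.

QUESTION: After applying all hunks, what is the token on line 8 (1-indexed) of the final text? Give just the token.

Hunk 1: at line 3 remove [fdwn] add [oxz,dqics] -> 11 lines: itgqv jcd zlf nrrgb oxz dqics srag akgu kotl irj vlo
Hunk 2: at line 5 remove [dqics,srag] add [qizgc] -> 10 lines: itgqv jcd zlf nrrgb oxz qizgc akgu kotl irj vlo
Hunk 3: at line 3 remove [oxz,qizgc,akgu] add [ajh,edvg,muqzx] -> 10 lines: itgqv jcd zlf nrrgb ajh edvg muqzx kotl irj vlo
Hunk 4: at line 5 remove [muqzx] add [kvur] -> 10 lines: itgqv jcd zlf nrrgb ajh edvg kvur kotl irj vlo
Hunk 5: at line 3 remove [nrrgb,ajh] add [dlf,gknx,jibl] -> 11 lines: itgqv jcd zlf dlf gknx jibl edvg kvur kotl irj vlo
Hunk 6: at line 3 remove [gknx,jibl] add [nkvzx] -> 10 lines: itgqv jcd zlf dlf nkvzx edvg kvur kotl irj vlo
Hunk 7: at line 1 remove [jcd,zlf] add [kvzt,crcua] -> 10 lines: itgqv kvzt crcua dlf nkvzx edvg kvur kotl irj vlo
Final line 8: kotl

Answer: kotl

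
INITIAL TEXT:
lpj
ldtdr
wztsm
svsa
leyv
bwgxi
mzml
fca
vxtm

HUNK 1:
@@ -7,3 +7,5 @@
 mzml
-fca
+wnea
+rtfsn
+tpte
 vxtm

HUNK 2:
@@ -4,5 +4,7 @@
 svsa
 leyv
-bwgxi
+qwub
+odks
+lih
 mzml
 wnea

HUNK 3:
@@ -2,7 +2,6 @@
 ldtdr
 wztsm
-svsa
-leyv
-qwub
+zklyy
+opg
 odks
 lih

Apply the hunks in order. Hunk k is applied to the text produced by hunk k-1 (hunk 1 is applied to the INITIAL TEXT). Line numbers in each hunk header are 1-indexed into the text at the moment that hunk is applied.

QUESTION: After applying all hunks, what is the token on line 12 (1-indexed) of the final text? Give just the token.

Hunk 1: at line 7 remove [fca] add [wnea,rtfsn,tpte] -> 11 lines: lpj ldtdr wztsm svsa leyv bwgxi mzml wnea rtfsn tpte vxtm
Hunk 2: at line 4 remove [bwgxi] add [qwub,odks,lih] -> 13 lines: lpj ldtdr wztsm svsa leyv qwub odks lih mzml wnea rtfsn tpte vxtm
Hunk 3: at line 2 remove [svsa,leyv,qwub] add [zklyy,opg] -> 12 lines: lpj ldtdr wztsm zklyy opg odks lih mzml wnea rtfsn tpte vxtm
Final line 12: vxtm

Answer: vxtm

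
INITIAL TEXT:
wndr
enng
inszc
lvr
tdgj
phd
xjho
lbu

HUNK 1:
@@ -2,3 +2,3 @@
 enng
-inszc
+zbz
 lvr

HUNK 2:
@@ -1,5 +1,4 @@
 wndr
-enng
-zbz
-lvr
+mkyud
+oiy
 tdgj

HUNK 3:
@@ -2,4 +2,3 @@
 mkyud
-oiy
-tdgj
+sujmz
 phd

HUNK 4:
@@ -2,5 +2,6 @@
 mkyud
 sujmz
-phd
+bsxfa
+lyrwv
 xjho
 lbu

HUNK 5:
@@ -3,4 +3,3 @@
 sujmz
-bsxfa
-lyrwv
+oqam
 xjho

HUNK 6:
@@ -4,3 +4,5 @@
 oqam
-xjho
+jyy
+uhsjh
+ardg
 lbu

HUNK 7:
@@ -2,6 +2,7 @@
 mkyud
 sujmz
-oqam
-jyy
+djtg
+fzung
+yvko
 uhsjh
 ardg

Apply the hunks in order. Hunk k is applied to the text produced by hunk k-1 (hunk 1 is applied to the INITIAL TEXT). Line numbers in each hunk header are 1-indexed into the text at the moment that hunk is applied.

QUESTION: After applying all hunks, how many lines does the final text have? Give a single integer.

Answer: 9

Derivation:
Hunk 1: at line 2 remove [inszc] add [zbz] -> 8 lines: wndr enng zbz lvr tdgj phd xjho lbu
Hunk 2: at line 1 remove [enng,zbz,lvr] add [mkyud,oiy] -> 7 lines: wndr mkyud oiy tdgj phd xjho lbu
Hunk 3: at line 2 remove [oiy,tdgj] add [sujmz] -> 6 lines: wndr mkyud sujmz phd xjho lbu
Hunk 4: at line 2 remove [phd] add [bsxfa,lyrwv] -> 7 lines: wndr mkyud sujmz bsxfa lyrwv xjho lbu
Hunk 5: at line 3 remove [bsxfa,lyrwv] add [oqam] -> 6 lines: wndr mkyud sujmz oqam xjho lbu
Hunk 6: at line 4 remove [xjho] add [jyy,uhsjh,ardg] -> 8 lines: wndr mkyud sujmz oqam jyy uhsjh ardg lbu
Hunk 7: at line 2 remove [oqam,jyy] add [djtg,fzung,yvko] -> 9 lines: wndr mkyud sujmz djtg fzung yvko uhsjh ardg lbu
Final line count: 9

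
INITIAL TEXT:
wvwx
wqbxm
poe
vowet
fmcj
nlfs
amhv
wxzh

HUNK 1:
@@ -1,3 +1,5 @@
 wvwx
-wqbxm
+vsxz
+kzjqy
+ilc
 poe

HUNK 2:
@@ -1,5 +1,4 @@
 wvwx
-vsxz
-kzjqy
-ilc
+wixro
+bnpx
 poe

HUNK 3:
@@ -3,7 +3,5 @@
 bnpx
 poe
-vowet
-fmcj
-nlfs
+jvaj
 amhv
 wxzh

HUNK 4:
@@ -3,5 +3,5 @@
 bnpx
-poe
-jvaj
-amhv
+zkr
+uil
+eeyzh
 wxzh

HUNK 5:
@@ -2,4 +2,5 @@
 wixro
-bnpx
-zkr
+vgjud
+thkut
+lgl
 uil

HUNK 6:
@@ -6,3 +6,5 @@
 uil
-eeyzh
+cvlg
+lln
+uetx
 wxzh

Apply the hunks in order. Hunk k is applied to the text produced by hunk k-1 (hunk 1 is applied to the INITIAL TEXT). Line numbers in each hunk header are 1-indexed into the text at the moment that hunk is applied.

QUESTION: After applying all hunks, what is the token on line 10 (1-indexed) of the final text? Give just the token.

Answer: wxzh

Derivation:
Hunk 1: at line 1 remove [wqbxm] add [vsxz,kzjqy,ilc] -> 10 lines: wvwx vsxz kzjqy ilc poe vowet fmcj nlfs amhv wxzh
Hunk 2: at line 1 remove [vsxz,kzjqy,ilc] add [wixro,bnpx] -> 9 lines: wvwx wixro bnpx poe vowet fmcj nlfs amhv wxzh
Hunk 3: at line 3 remove [vowet,fmcj,nlfs] add [jvaj] -> 7 lines: wvwx wixro bnpx poe jvaj amhv wxzh
Hunk 4: at line 3 remove [poe,jvaj,amhv] add [zkr,uil,eeyzh] -> 7 lines: wvwx wixro bnpx zkr uil eeyzh wxzh
Hunk 5: at line 2 remove [bnpx,zkr] add [vgjud,thkut,lgl] -> 8 lines: wvwx wixro vgjud thkut lgl uil eeyzh wxzh
Hunk 6: at line 6 remove [eeyzh] add [cvlg,lln,uetx] -> 10 lines: wvwx wixro vgjud thkut lgl uil cvlg lln uetx wxzh
Final line 10: wxzh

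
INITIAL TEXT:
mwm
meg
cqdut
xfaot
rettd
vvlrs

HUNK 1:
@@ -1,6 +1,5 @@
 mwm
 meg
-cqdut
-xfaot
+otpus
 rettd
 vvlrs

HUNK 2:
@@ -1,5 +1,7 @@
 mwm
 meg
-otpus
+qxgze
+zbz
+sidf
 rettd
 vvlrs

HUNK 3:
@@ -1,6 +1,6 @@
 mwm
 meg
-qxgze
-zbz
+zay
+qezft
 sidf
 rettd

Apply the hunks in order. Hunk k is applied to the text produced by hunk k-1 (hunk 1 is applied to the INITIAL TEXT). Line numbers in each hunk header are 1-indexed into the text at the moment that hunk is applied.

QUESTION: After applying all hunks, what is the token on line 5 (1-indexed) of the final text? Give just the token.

Answer: sidf

Derivation:
Hunk 1: at line 1 remove [cqdut,xfaot] add [otpus] -> 5 lines: mwm meg otpus rettd vvlrs
Hunk 2: at line 1 remove [otpus] add [qxgze,zbz,sidf] -> 7 lines: mwm meg qxgze zbz sidf rettd vvlrs
Hunk 3: at line 1 remove [qxgze,zbz] add [zay,qezft] -> 7 lines: mwm meg zay qezft sidf rettd vvlrs
Final line 5: sidf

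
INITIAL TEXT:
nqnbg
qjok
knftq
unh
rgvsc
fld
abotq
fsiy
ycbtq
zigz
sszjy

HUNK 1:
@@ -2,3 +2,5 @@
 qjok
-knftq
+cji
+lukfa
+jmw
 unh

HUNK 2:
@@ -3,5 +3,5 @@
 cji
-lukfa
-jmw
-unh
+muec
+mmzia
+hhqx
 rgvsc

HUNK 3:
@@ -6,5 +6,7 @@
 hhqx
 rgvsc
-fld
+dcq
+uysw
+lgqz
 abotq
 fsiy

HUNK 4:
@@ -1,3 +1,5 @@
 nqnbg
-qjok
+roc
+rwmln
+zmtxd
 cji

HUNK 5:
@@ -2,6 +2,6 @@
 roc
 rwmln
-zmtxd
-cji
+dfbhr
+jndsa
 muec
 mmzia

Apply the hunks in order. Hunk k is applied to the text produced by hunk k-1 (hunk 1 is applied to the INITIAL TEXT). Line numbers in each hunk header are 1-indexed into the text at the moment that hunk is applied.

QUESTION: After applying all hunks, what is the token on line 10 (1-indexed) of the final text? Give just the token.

Answer: dcq

Derivation:
Hunk 1: at line 2 remove [knftq] add [cji,lukfa,jmw] -> 13 lines: nqnbg qjok cji lukfa jmw unh rgvsc fld abotq fsiy ycbtq zigz sszjy
Hunk 2: at line 3 remove [lukfa,jmw,unh] add [muec,mmzia,hhqx] -> 13 lines: nqnbg qjok cji muec mmzia hhqx rgvsc fld abotq fsiy ycbtq zigz sszjy
Hunk 3: at line 6 remove [fld] add [dcq,uysw,lgqz] -> 15 lines: nqnbg qjok cji muec mmzia hhqx rgvsc dcq uysw lgqz abotq fsiy ycbtq zigz sszjy
Hunk 4: at line 1 remove [qjok] add [roc,rwmln,zmtxd] -> 17 lines: nqnbg roc rwmln zmtxd cji muec mmzia hhqx rgvsc dcq uysw lgqz abotq fsiy ycbtq zigz sszjy
Hunk 5: at line 2 remove [zmtxd,cji] add [dfbhr,jndsa] -> 17 lines: nqnbg roc rwmln dfbhr jndsa muec mmzia hhqx rgvsc dcq uysw lgqz abotq fsiy ycbtq zigz sszjy
Final line 10: dcq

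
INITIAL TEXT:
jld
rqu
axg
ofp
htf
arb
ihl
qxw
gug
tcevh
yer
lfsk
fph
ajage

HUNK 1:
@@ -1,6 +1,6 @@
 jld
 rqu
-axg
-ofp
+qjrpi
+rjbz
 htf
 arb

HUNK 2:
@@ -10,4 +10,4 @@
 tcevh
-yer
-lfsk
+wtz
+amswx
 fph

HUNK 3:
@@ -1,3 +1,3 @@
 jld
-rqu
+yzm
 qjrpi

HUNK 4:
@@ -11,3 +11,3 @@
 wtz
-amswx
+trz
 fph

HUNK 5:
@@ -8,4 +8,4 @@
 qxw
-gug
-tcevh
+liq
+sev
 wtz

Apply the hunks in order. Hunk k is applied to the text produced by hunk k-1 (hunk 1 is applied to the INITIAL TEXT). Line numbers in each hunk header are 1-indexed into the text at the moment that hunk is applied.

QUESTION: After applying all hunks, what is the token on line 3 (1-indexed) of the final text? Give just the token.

Answer: qjrpi

Derivation:
Hunk 1: at line 1 remove [axg,ofp] add [qjrpi,rjbz] -> 14 lines: jld rqu qjrpi rjbz htf arb ihl qxw gug tcevh yer lfsk fph ajage
Hunk 2: at line 10 remove [yer,lfsk] add [wtz,amswx] -> 14 lines: jld rqu qjrpi rjbz htf arb ihl qxw gug tcevh wtz amswx fph ajage
Hunk 3: at line 1 remove [rqu] add [yzm] -> 14 lines: jld yzm qjrpi rjbz htf arb ihl qxw gug tcevh wtz amswx fph ajage
Hunk 4: at line 11 remove [amswx] add [trz] -> 14 lines: jld yzm qjrpi rjbz htf arb ihl qxw gug tcevh wtz trz fph ajage
Hunk 5: at line 8 remove [gug,tcevh] add [liq,sev] -> 14 lines: jld yzm qjrpi rjbz htf arb ihl qxw liq sev wtz trz fph ajage
Final line 3: qjrpi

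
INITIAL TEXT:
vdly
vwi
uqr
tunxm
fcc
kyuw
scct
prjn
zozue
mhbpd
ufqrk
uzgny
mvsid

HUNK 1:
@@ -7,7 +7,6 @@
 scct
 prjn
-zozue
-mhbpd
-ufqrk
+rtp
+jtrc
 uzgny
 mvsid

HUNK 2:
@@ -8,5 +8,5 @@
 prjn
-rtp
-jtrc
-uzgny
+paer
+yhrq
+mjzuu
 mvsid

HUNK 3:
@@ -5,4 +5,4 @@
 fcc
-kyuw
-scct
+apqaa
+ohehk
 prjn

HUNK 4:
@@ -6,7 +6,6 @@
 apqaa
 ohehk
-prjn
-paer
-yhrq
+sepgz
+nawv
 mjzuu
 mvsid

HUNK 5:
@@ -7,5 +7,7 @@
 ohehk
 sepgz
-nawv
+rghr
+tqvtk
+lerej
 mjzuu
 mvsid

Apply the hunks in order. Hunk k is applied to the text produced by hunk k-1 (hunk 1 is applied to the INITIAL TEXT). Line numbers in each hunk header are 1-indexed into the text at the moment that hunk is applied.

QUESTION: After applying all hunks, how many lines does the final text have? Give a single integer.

Hunk 1: at line 7 remove [zozue,mhbpd,ufqrk] add [rtp,jtrc] -> 12 lines: vdly vwi uqr tunxm fcc kyuw scct prjn rtp jtrc uzgny mvsid
Hunk 2: at line 8 remove [rtp,jtrc,uzgny] add [paer,yhrq,mjzuu] -> 12 lines: vdly vwi uqr tunxm fcc kyuw scct prjn paer yhrq mjzuu mvsid
Hunk 3: at line 5 remove [kyuw,scct] add [apqaa,ohehk] -> 12 lines: vdly vwi uqr tunxm fcc apqaa ohehk prjn paer yhrq mjzuu mvsid
Hunk 4: at line 6 remove [prjn,paer,yhrq] add [sepgz,nawv] -> 11 lines: vdly vwi uqr tunxm fcc apqaa ohehk sepgz nawv mjzuu mvsid
Hunk 5: at line 7 remove [nawv] add [rghr,tqvtk,lerej] -> 13 lines: vdly vwi uqr tunxm fcc apqaa ohehk sepgz rghr tqvtk lerej mjzuu mvsid
Final line count: 13

Answer: 13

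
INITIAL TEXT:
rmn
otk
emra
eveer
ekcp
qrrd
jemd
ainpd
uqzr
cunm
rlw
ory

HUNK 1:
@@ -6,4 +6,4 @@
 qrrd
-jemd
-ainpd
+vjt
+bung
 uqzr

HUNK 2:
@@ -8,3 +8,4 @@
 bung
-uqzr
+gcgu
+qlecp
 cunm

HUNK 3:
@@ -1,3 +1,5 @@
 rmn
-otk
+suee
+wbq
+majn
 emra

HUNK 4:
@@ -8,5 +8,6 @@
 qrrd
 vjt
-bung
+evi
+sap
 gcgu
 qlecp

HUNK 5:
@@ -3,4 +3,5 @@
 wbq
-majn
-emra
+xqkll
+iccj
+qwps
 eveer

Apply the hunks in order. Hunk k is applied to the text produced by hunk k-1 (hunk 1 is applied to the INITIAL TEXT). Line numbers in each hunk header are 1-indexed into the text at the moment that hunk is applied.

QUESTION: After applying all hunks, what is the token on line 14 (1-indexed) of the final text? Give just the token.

Answer: qlecp

Derivation:
Hunk 1: at line 6 remove [jemd,ainpd] add [vjt,bung] -> 12 lines: rmn otk emra eveer ekcp qrrd vjt bung uqzr cunm rlw ory
Hunk 2: at line 8 remove [uqzr] add [gcgu,qlecp] -> 13 lines: rmn otk emra eveer ekcp qrrd vjt bung gcgu qlecp cunm rlw ory
Hunk 3: at line 1 remove [otk] add [suee,wbq,majn] -> 15 lines: rmn suee wbq majn emra eveer ekcp qrrd vjt bung gcgu qlecp cunm rlw ory
Hunk 4: at line 8 remove [bung] add [evi,sap] -> 16 lines: rmn suee wbq majn emra eveer ekcp qrrd vjt evi sap gcgu qlecp cunm rlw ory
Hunk 5: at line 3 remove [majn,emra] add [xqkll,iccj,qwps] -> 17 lines: rmn suee wbq xqkll iccj qwps eveer ekcp qrrd vjt evi sap gcgu qlecp cunm rlw ory
Final line 14: qlecp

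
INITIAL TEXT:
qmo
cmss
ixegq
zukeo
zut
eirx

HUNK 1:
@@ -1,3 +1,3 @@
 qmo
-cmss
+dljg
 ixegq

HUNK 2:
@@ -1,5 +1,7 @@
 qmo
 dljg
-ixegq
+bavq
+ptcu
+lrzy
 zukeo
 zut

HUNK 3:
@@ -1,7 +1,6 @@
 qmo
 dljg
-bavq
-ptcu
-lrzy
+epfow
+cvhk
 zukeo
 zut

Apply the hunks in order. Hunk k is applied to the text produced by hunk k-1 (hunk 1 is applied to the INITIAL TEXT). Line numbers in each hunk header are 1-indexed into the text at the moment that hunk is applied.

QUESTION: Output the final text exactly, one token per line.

Answer: qmo
dljg
epfow
cvhk
zukeo
zut
eirx

Derivation:
Hunk 1: at line 1 remove [cmss] add [dljg] -> 6 lines: qmo dljg ixegq zukeo zut eirx
Hunk 2: at line 1 remove [ixegq] add [bavq,ptcu,lrzy] -> 8 lines: qmo dljg bavq ptcu lrzy zukeo zut eirx
Hunk 3: at line 1 remove [bavq,ptcu,lrzy] add [epfow,cvhk] -> 7 lines: qmo dljg epfow cvhk zukeo zut eirx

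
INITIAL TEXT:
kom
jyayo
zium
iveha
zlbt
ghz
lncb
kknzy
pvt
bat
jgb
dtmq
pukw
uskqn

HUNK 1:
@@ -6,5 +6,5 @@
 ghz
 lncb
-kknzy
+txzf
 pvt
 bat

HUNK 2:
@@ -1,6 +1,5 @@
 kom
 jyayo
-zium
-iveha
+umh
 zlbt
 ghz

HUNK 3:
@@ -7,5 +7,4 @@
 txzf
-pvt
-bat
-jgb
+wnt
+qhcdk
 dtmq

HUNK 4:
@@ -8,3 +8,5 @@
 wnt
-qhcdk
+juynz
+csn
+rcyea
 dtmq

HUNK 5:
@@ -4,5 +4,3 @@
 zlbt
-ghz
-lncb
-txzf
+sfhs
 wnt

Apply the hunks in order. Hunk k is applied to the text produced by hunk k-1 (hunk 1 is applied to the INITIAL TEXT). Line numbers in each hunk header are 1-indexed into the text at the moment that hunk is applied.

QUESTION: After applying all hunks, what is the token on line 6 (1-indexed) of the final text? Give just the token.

Answer: wnt

Derivation:
Hunk 1: at line 6 remove [kknzy] add [txzf] -> 14 lines: kom jyayo zium iveha zlbt ghz lncb txzf pvt bat jgb dtmq pukw uskqn
Hunk 2: at line 1 remove [zium,iveha] add [umh] -> 13 lines: kom jyayo umh zlbt ghz lncb txzf pvt bat jgb dtmq pukw uskqn
Hunk 3: at line 7 remove [pvt,bat,jgb] add [wnt,qhcdk] -> 12 lines: kom jyayo umh zlbt ghz lncb txzf wnt qhcdk dtmq pukw uskqn
Hunk 4: at line 8 remove [qhcdk] add [juynz,csn,rcyea] -> 14 lines: kom jyayo umh zlbt ghz lncb txzf wnt juynz csn rcyea dtmq pukw uskqn
Hunk 5: at line 4 remove [ghz,lncb,txzf] add [sfhs] -> 12 lines: kom jyayo umh zlbt sfhs wnt juynz csn rcyea dtmq pukw uskqn
Final line 6: wnt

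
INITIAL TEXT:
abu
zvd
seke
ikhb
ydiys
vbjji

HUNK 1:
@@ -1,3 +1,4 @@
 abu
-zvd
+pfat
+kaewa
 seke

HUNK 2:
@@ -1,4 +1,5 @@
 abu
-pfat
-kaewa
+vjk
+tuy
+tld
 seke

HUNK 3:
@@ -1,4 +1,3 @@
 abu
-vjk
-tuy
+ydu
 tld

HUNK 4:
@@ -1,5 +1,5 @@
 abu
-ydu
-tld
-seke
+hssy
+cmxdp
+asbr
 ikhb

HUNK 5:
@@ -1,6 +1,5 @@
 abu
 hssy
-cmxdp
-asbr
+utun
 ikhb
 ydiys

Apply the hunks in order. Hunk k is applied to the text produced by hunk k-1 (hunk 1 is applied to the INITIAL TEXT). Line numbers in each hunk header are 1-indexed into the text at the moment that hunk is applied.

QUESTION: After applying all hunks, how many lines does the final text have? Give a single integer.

Answer: 6

Derivation:
Hunk 1: at line 1 remove [zvd] add [pfat,kaewa] -> 7 lines: abu pfat kaewa seke ikhb ydiys vbjji
Hunk 2: at line 1 remove [pfat,kaewa] add [vjk,tuy,tld] -> 8 lines: abu vjk tuy tld seke ikhb ydiys vbjji
Hunk 3: at line 1 remove [vjk,tuy] add [ydu] -> 7 lines: abu ydu tld seke ikhb ydiys vbjji
Hunk 4: at line 1 remove [ydu,tld,seke] add [hssy,cmxdp,asbr] -> 7 lines: abu hssy cmxdp asbr ikhb ydiys vbjji
Hunk 5: at line 1 remove [cmxdp,asbr] add [utun] -> 6 lines: abu hssy utun ikhb ydiys vbjji
Final line count: 6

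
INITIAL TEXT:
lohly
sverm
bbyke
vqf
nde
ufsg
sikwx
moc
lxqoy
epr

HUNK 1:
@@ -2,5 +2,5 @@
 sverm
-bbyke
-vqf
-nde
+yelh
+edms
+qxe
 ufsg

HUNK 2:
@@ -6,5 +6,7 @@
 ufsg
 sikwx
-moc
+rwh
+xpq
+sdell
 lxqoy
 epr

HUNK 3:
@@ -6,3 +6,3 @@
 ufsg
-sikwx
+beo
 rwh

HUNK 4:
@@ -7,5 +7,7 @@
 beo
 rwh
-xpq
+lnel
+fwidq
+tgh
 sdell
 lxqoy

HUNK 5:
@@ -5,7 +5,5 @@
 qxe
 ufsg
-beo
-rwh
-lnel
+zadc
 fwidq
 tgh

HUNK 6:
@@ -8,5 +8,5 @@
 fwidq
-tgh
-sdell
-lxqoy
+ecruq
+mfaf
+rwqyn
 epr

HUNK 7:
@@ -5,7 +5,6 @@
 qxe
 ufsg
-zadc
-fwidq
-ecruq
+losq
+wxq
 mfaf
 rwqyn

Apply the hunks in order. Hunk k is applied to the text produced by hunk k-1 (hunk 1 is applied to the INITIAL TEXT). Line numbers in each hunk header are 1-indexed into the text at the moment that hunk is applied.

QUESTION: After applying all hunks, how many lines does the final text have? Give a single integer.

Hunk 1: at line 2 remove [bbyke,vqf,nde] add [yelh,edms,qxe] -> 10 lines: lohly sverm yelh edms qxe ufsg sikwx moc lxqoy epr
Hunk 2: at line 6 remove [moc] add [rwh,xpq,sdell] -> 12 lines: lohly sverm yelh edms qxe ufsg sikwx rwh xpq sdell lxqoy epr
Hunk 3: at line 6 remove [sikwx] add [beo] -> 12 lines: lohly sverm yelh edms qxe ufsg beo rwh xpq sdell lxqoy epr
Hunk 4: at line 7 remove [xpq] add [lnel,fwidq,tgh] -> 14 lines: lohly sverm yelh edms qxe ufsg beo rwh lnel fwidq tgh sdell lxqoy epr
Hunk 5: at line 5 remove [beo,rwh,lnel] add [zadc] -> 12 lines: lohly sverm yelh edms qxe ufsg zadc fwidq tgh sdell lxqoy epr
Hunk 6: at line 8 remove [tgh,sdell,lxqoy] add [ecruq,mfaf,rwqyn] -> 12 lines: lohly sverm yelh edms qxe ufsg zadc fwidq ecruq mfaf rwqyn epr
Hunk 7: at line 5 remove [zadc,fwidq,ecruq] add [losq,wxq] -> 11 lines: lohly sverm yelh edms qxe ufsg losq wxq mfaf rwqyn epr
Final line count: 11

Answer: 11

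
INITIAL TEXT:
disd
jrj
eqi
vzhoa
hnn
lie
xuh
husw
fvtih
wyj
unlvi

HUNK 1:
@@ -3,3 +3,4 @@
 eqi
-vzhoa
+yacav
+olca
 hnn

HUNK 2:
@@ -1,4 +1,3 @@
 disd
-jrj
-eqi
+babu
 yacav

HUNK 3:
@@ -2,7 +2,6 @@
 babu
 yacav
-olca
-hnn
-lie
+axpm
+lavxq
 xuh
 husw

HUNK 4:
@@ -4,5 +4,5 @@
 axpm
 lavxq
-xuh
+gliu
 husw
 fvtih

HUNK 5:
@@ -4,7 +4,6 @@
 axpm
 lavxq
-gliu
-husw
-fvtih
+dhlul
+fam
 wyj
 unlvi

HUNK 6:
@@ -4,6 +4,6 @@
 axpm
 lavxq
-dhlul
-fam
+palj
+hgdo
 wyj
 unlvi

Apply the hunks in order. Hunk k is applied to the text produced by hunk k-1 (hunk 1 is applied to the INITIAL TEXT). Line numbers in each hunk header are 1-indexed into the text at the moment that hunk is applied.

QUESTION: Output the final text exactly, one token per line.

Hunk 1: at line 3 remove [vzhoa] add [yacav,olca] -> 12 lines: disd jrj eqi yacav olca hnn lie xuh husw fvtih wyj unlvi
Hunk 2: at line 1 remove [jrj,eqi] add [babu] -> 11 lines: disd babu yacav olca hnn lie xuh husw fvtih wyj unlvi
Hunk 3: at line 2 remove [olca,hnn,lie] add [axpm,lavxq] -> 10 lines: disd babu yacav axpm lavxq xuh husw fvtih wyj unlvi
Hunk 4: at line 4 remove [xuh] add [gliu] -> 10 lines: disd babu yacav axpm lavxq gliu husw fvtih wyj unlvi
Hunk 5: at line 4 remove [gliu,husw,fvtih] add [dhlul,fam] -> 9 lines: disd babu yacav axpm lavxq dhlul fam wyj unlvi
Hunk 6: at line 4 remove [dhlul,fam] add [palj,hgdo] -> 9 lines: disd babu yacav axpm lavxq palj hgdo wyj unlvi

Answer: disd
babu
yacav
axpm
lavxq
palj
hgdo
wyj
unlvi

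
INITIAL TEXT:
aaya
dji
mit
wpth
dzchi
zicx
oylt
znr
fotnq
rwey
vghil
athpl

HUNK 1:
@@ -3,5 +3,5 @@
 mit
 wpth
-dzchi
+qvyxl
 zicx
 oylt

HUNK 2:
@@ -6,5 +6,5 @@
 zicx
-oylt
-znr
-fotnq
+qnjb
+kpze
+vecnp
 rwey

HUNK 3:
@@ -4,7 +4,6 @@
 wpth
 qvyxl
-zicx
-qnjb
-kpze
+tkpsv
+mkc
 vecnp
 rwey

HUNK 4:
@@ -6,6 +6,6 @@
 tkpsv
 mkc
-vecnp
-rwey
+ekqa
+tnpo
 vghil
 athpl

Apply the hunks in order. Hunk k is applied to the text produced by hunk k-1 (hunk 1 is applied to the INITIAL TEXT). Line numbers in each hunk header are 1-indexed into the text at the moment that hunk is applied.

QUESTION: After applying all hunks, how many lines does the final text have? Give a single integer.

Hunk 1: at line 3 remove [dzchi] add [qvyxl] -> 12 lines: aaya dji mit wpth qvyxl zicx oylt znr fotnq rwey vghil athpl
Hunk 2: at line 6 remove [oylt,znr,fotnq] add [qnjb,kpze,vecnp] -> 12 lines: aaya dji mit wpth qvyxl zicx qnjb kpze vecnp rwey vghil athpl
Hunk 3: at line 4 remove [zicx,qnjb,kpze] add [tkpsv,mkc] -> 11 lines: aaya dji mit wpth qvyxl tkpsv mkc vecnp rwey vghil athpl
Hunk 4: at line 6 remove [vecnp,rwey] add [ekqa,tnpo] -> 11 lines: aaya dji mit wpth qvyxl tkpsv mkc ekqa tnpo vghil athpl
Final line count: 11

Answer: 11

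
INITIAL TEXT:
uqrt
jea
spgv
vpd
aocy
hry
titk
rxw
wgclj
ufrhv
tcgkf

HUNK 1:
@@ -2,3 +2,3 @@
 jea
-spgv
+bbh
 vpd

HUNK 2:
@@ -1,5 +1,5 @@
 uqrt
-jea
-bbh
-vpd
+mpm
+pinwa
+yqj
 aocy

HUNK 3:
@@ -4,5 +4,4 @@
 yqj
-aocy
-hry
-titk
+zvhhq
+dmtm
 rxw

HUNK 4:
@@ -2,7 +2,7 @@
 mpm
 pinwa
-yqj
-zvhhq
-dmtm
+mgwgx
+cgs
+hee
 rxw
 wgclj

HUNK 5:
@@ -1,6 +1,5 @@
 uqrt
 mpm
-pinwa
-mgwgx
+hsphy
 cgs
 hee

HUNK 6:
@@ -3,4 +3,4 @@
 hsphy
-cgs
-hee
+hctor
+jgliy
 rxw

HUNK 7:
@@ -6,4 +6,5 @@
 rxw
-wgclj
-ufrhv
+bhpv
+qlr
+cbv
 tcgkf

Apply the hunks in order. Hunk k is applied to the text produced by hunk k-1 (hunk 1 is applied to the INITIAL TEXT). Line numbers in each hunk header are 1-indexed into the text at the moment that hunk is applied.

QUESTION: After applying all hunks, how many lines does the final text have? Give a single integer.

Answer: 10

Derivation:
Hunk 1: at line 2 remove [spgv] add [bbh] -> 11 lines: uqrt jea bbh vpd aocy hry titk rxw wgclj ufrhv tcgkf
Hunk 2: at line 1 remove [jea,bbh,vpd] add [mpm,pinwa,yqj] -> 11 lines: uqrt mpm pinwa yqj aocy hry titk rxw wgclj ufrhv tcgkf
Hunk 3: at line 4 remove [aocy,hry,titk] add [zvhhq,dmtm] -> 10 lines: uqrt mpm pinwa yqj zvhhq dmtm rxw wgclj ufrhv tcgkf
Hunk 4: at line 2 remove [yqj,zvhhq,dmtm] add [mgwgx,cgs,hee] -> 10 lines: uqrt mpm pinwa mgwgx cgs hee rxw wgclj ufrhv tcgkf
Hunk 5: at line 1 remove [pinwa,mgwgx] add [hsphy] -> 9 lines: uqrt mpm hsphy cgs hee rxw wgclj ufrhv tcgkf
Hunk 6: at line 3 remove [cgs,hee] add [hctor,jgliy] -> 9 lines: uqrt mpm hsphy hctor jgliy rxw wgclj ufrhv tcgkf
Hunk 7: at line 6 remove [wgclj,ufrhv] add [bhpv,qlr,cbv] -> 10 lines: uqrt mpm hsphy hctor jgliy rxw bhpv qlr cbv tcgkf
Final line count: 10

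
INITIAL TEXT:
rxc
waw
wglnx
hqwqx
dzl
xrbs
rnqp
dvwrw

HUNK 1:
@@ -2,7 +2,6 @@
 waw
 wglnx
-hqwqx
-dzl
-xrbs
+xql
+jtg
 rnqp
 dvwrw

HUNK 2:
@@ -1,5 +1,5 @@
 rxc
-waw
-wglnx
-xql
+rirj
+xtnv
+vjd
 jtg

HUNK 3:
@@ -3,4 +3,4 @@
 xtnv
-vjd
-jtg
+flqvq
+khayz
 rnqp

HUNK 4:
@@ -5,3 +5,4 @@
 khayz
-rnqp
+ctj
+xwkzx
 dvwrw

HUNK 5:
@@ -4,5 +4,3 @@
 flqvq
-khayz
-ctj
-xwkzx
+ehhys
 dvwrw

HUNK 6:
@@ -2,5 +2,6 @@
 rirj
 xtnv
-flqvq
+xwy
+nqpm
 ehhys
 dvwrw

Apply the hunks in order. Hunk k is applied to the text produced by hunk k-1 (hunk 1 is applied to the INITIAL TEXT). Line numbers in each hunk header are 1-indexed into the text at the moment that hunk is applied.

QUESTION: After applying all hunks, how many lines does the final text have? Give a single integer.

Hunk 1: at line 2 remove [hqwqx,dzl,xrbs] add [xql,jtg] -> 7 lines: rxc waw wglnx xql jtg rnqp dvwrw
Hunk 2: at line 1 remove [waw,wglnx,xql] add [rirj,xtnv,vjd] -> 7 lines: rxc rirj xtnv vjd jtg rnqp dvwrw
Hunk 3: at line 3 remove [vjd,jtg] add [flqvq,khayz] -> 7 lines: rxc rirj xtnv flqvq khayz rnqp dvwrw
Hunk 4: at line 5 remove [rnqp] add [ctj,xwkzx] -> 8 lines: rxc rirj xtnv flqvq khayz ctj xwkzx dvwrw
Hunk 5: at line 4 remove [khayz,ctj,xwkzx] add [ehhys] -> 6 lines: rxc rirj xtnv flqvq ehhys dvwrw
Hunk 6: at line 2 remove [flqvq] add [xwy,nqpm] -> 7 lines: rxc rirj xtnv xwy nqpm ehhys dvwrw
Final line count: 7

Answer: 7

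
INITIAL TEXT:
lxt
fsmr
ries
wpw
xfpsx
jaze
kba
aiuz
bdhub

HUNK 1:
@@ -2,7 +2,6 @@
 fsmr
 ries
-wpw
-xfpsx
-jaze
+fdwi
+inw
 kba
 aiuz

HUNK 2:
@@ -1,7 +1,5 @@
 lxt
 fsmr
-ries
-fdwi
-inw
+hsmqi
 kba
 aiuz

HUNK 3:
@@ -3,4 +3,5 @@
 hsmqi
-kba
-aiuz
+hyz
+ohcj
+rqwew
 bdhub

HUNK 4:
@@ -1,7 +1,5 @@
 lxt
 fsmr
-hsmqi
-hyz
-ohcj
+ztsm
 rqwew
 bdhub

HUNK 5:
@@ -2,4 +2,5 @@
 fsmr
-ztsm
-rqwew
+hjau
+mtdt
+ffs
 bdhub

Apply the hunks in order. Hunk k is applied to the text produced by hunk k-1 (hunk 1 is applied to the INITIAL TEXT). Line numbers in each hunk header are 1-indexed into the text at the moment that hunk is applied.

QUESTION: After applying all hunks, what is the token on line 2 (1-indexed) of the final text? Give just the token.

Answer: fsmr

Derivation:
Hunk 1: at line 2 remove [wpw,xfpsx,jaze] add [fdwi,inw] -> 8 lines: lxt fsmr ries fdwi inw kba aiuz bdhub
Hunk 2: at line 1 remove [ries,fdwi,inw] add [hsmqi] -> 6 lines: lxt fsmr hsmqi kba aiuz bdhub
Hunk 3: at line 3 remove [kba,aiuz] add [hyz,ohcj,rqwew] -> 7 lines: lxt fsmr hsmqi hyz ohcj rqwew bdhub
Hunk 4: at line 1 remove [hsmqi,hyz,ohcj] add [ztsm] -> 5 lines: lxt fsmr ztsm rqwew bdhub
Hunk 5: at line 2 remove [ztsm,rqwew] add [hjau,mtdt,ffs] -> 6 lines: lxt fsmr hjau mtdt ffs bdhub
Final line 2: fsmr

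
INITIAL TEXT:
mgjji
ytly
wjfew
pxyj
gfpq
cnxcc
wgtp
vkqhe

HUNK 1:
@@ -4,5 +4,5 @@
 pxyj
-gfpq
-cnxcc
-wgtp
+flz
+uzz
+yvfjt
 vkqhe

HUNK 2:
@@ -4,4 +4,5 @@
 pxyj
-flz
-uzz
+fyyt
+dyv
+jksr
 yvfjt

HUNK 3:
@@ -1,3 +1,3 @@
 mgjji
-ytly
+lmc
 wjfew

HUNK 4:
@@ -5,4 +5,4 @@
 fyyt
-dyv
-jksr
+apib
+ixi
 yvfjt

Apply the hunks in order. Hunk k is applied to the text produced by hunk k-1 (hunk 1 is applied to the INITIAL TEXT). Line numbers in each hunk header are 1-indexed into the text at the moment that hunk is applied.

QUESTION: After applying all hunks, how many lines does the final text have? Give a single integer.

Hunk 1: at line 4 remove [gfpq,cnxcc,wgtp] add [flz,uzz,yvfjt] -> 8 lines: mgjji ytly wjfew pxyj flz uzz yvfjt vkqhe
Hunk 2: at line 4 remove [flz,uzz] add [fyyt,dyv,jksr] -> 9 lines: mgjji ytly wjfew pxyj fyyt dyv jksr yvfjt vkqhe
Hunk 3: at line 1 remove [ytly] add [lmc] -> 9 lines: mgjji lmc wjfew pxyj fyyt dyv jksr yvfjt vkqhe
Hunk 4: at line 5 remove [dyv,jksr] add [apib,ixi] -> 9 lines: mgjji lmc wjfew pxyj fyyt apib ixi yvfjt vkqhe
Final line count: 9

Answer: 9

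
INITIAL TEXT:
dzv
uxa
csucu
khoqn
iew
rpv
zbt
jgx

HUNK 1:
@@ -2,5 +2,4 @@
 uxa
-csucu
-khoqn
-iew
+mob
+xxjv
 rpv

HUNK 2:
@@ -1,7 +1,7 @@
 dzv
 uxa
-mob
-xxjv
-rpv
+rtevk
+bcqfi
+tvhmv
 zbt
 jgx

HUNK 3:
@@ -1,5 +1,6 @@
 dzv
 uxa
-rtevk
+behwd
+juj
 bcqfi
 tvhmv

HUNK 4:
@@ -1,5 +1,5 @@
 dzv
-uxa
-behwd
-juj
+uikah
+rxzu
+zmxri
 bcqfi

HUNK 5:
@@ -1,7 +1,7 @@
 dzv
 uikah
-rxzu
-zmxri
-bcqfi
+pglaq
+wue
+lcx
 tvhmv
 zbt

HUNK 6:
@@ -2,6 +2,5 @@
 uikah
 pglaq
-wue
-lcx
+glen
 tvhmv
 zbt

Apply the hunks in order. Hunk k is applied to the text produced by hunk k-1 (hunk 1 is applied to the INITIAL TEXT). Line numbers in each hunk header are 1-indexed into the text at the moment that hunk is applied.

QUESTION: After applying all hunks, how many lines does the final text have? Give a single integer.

Hunk 1: at line 2 remove [csucu,khoqn,iew] add [mob,xxjv] -> 7 lines: dzv uxa mob xxjv rpv zbt jgx
Hunk 2: at line 1 remove [mob,xxjv,rpv] add [rtevk,bcqfi,tvhmv] -> 7 lines: dzv uxa rtevk bcqfi tvhmv zbt jgx
Hunk 3: at line 1 remove [rtevk] add [behwd,juj] -> 8 lines: dzv uxa behwd juj bcqfi tvhmv zbt jgx
Hunk 4: at line 1 remove [uxa,behwd,juj] add [uikah,rxzu,zmxri] -> 8 lines: dzv uikah rxzu zmxri bcqfi tvhmv zbt jgx
Hunk 5: at line 1 remove [rxzu,zmxri,bcqfi] add [pglaq,wue,lcx] -> 8 lines: dzv uikah pglaq wue lcx tvhmv zbt jgx
Hunk 6: at line 2 remove [wue,lcx] add [glen] -> 7 lines: dzv uikah pglaq glen tvhmv zbt jgx
Final line count: 7

Answer: 7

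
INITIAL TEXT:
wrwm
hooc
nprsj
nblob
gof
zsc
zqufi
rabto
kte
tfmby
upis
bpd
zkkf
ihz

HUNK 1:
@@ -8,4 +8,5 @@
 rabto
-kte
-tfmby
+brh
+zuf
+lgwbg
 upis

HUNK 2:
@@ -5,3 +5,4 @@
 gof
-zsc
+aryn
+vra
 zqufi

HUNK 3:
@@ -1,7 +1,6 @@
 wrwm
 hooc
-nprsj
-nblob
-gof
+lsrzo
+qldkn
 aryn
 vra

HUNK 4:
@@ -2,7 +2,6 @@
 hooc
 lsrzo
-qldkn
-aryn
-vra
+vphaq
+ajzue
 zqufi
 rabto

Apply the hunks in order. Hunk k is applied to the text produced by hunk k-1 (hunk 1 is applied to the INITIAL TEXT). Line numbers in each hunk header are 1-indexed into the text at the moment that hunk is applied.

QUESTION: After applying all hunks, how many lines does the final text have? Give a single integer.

Hunk 1: at line 8 remove [kte,tfmby] add [brh,zuf,lgwbg] -> 15 lines: wrwm hooc nprsj nblob gof zsc zqufi rabto brh zuf lgwbg upis bpd zkkf ihz
Hunk 2: at line 5 remove [zsc] add [aryn,vra] -> 16 lines: wrwm hooc nprsj nblob gof aryn vra zqufi rabto brh zuf lgwbg upis bpd zkkf ihz
Hunk 3: at line 1 remove [nprsj,nblob,gof] add [lsrzo,qldkn] -> 15 lines: wrwm hooc lsrzo qldkn aryn vra zqufi rabto brh zuf lgwbg upis bpd zkkf ihz
Hunk 4: at line 2 remove [qldkn,aryn,vra] add [vphaq,ajzue] -> 14 lines: wrwm hooc lsrzo vphaq ajzue zqufi rabto brh zuf lgwbg upis bpd zkkf ihz
Final line count: 14

Answer: 14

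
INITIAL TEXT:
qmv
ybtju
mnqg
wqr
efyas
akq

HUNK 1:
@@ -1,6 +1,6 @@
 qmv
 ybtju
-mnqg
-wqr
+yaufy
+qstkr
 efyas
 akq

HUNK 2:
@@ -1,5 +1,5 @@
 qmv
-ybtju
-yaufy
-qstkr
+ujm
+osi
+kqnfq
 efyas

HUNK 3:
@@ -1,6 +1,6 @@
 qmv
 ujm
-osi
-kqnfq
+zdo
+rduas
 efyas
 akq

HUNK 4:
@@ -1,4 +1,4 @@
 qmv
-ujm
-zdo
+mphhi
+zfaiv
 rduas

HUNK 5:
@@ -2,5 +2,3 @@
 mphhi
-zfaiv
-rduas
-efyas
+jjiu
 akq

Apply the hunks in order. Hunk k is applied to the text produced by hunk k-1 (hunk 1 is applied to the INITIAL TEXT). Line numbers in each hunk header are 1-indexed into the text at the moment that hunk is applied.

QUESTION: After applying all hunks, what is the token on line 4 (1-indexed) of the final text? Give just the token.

Hunk 1: at line 1 remove [mnqg,wqr] add [yaufy,qstkr] -> 6 lines: qmv ybtju yaufy qstkr efyas akq
Hunk 2: at line 1 remove [ybtju,yaufy,qstkr] add [ujm,osi,kqnfq] -> 6 lines: qmv ujm osi kqnfq efyas akq
Hunk 3: at line 1 remove [osi,kqnfq] add [zdo,rduas] -> 6 lines: qmv ujm zdo rduas efyas akq
Hunk 4: at line 1 remove [ujm,zdo] add [mphhi,zfaiv] -> 6 lines: qmv mphhi zfaiv rduas efyas akq
Hunk 5: at line 2 remove [zfaiv,rduas,efyas] add [jjiu] -> 4 lines: qmv mphhi jjiu akq
Final line 4: akq

Answer: akq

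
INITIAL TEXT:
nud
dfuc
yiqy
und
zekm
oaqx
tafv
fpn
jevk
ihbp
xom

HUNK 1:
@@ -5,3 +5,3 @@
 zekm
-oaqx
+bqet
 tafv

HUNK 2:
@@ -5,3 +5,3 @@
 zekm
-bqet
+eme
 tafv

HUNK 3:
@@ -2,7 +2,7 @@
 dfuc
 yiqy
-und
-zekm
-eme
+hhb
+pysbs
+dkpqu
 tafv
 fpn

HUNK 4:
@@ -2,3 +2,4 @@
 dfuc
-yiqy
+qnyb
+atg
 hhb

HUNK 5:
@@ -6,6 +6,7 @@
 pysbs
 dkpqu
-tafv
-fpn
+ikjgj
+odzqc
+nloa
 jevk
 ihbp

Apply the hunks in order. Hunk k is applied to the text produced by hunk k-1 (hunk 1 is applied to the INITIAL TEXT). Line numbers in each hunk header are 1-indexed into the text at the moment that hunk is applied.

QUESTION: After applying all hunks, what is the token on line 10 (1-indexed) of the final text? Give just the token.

Answer: nloa

Derivation:
Hunk 1: at line 5 remove [oaqx] add [bqet] -> 11 lines: nud dfuc yiqy und zekm bqet tafv fpn jevk ihbp xom
Hunk 2: at line 5 remove [bqet] add [eme] -> 11 lines: nud dfuc yiqy und zekm eme tafv fpn jevk ihbp xom
Hunk 3: at line 2 remove [und,zekm,eme] add [hhb,pysbs,dkpqu] -> 11 lines: nud dfuc yiqy hhb pysbs dkpqu tafv fpn jevk ihbp xom
Hunk 4: at line 2 remove [yiqy] add [qnyb,atg] -> 12 lines: nud dfuc qnyb atg hhb pysbs dkpqu tafv fpn jevk ihbp xom
Hunk 5: at line 6 remove [tafv,fpn] add [ikjgj,odzqc,nloa] -> 13 lines: nud dfuc qnyb atg hhb pysbs dkpqu ikjgj odzqc nloa jevk ihbp xom
Final line 10: nloa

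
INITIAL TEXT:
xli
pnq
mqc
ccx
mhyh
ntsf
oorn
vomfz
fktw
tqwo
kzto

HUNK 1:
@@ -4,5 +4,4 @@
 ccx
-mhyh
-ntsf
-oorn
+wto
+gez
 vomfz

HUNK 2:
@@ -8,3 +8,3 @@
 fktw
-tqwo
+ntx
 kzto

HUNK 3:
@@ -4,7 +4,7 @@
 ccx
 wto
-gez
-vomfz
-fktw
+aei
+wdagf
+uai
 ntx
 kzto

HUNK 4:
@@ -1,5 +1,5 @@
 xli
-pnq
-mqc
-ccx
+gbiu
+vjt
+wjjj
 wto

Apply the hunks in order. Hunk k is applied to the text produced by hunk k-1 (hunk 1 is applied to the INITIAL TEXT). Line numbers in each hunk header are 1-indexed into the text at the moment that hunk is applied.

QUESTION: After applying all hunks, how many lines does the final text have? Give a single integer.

Hunk 1: at line 4 remove [mhyh,ntsf,oorn] add [wto,gez] -> 10 lines: xli pnq mqc ccx wto gez vomfz fktw tqwo kzto
Hunk 2: at line 8 remove [tqwo] add [ntx] -> 10 lines: xli pnq mqc ccx wto gez vomfz fktw ntx kzto
Hunk 3: at line 4 remove [gez,vomfz,fktw] add [aei,wdagf,uai] -> 10 lines: xli pnq mqc ccx wto aei wdagf uai ntx kzto
Hunk 4: at line 1 remove [pnq,mqc,ccx] add [gbiu,vjt,wjjj] -> 10 lines: xli gbiu vjt wjjj wto aei wdagf uai ntx kzto
Final line count: 10

Answer: 10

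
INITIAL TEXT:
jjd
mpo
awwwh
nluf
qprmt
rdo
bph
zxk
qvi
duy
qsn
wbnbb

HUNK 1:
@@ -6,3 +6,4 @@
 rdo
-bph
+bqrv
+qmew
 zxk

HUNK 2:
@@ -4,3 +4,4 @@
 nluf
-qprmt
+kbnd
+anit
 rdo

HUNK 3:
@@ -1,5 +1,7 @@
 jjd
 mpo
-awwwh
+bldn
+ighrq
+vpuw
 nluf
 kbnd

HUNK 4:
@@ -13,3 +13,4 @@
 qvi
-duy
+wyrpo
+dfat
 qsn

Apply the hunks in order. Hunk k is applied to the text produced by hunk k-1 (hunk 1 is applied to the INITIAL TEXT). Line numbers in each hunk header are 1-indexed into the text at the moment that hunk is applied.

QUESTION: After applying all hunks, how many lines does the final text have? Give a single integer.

Answer: 17

Derivation:
Hunk 1: at line 6 remove [bph] add [bqrv,qmew] -> 13 lines: jjd mpo awwwh nluf qprmt rdo bqrv qmew zxk qvi duy qsn wbnbb
Hunk 2: at line 4 remove [qprmt] add [kbnd,anit] -> 14 lines: jjd mpo awwwh nluf kbnd anit rdo bqrv qmew zxk qvi duy qsn wbnbb
Hunk 3: at line 1 remove [awwwh] add [bldn,ighrq,vpuw] -> 16 lines: jjd mpo bldn ighrq vpuw nluf kbnd anit rdo bqrv qmew zxk qvi duy qsn wbnbb
Hunk 4: at line 13 remove [duy] add [wyrpo,dfat] -> 17 lines: jjd mpo bldn ighrq vpuw nluf kbnd anit rdo bqrv qmew zxk qvi wyrpo dfat qsn wbnbb
Final line count: 17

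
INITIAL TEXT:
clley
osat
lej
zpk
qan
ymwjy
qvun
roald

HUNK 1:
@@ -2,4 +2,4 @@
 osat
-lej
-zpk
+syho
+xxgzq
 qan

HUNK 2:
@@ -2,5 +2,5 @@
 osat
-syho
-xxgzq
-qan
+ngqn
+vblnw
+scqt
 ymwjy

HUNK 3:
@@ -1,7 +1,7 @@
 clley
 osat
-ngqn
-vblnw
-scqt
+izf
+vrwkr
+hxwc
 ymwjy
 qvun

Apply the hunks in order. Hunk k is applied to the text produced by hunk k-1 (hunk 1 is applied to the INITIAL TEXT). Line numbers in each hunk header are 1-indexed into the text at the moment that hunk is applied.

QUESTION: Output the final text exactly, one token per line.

Hunk 1: at line 2 remove [lej,zpk] add [syho,xxgzq] -> 8 lines: clley osat syho xxgzq qan ymwjy qvun roald
Hunk 2: at line 2 remove [syho,xxgzq,qan] add [ngqn,vblnw,scqt] -> 8 lines: clley osat ngqn vblnw scqt ymwjy qvun roald
Hunk 3: at line 1 remove [ngqn,vblnw,scqt] add [izf,vrwkr,hxwc] -> 8 lines: clley osat izf vrwkr hxwc ymwjy qvun roald

Answer: clley
osat
izf
vrwkr
hxwc
ymwjy
qvun
roald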